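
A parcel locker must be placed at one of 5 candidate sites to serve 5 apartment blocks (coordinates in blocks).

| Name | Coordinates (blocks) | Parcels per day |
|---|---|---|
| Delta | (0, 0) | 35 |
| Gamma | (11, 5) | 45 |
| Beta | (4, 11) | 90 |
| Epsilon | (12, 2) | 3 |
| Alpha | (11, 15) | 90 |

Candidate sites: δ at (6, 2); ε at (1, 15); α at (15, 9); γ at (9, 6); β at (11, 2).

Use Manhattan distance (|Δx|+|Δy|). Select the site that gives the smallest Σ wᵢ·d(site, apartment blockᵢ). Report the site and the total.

γ, total 2571 blocks

Total weighted distance at each candidate:
  δ (6, 2): total = 3268
  ε (1, 15): total = 3062
  α (15, 9): total = 3300
  γ (9, 6): total = 2571
  β (11, 2): total = 3203
Minimum is at γ with total 2571 blocks.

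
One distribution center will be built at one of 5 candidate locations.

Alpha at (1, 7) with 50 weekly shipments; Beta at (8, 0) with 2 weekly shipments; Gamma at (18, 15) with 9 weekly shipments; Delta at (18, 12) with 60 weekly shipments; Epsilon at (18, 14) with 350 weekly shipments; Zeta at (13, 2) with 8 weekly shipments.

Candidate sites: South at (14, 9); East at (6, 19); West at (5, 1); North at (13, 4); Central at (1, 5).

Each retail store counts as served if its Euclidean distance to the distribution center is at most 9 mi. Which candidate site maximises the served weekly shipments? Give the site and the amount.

South, covering 427

Coverage radius r = 9 mi; a point is covered iff (Δx)²+(Δy)² ≤ 9² = 81.
  South (14, 9): covers {Gamma, Delta, Epsilon, Zeta} → 427
  East (6, 19): covers {none} → 0
  West (5, 1): covers {Alpha, Beta, Zeta} → 60
  North (13, 4): covers {Beta, Zeta} → 10
  Central (1, 5): covers {Alpha, Beta} → 52
Maximum coverage at South: 427 weekly shipments.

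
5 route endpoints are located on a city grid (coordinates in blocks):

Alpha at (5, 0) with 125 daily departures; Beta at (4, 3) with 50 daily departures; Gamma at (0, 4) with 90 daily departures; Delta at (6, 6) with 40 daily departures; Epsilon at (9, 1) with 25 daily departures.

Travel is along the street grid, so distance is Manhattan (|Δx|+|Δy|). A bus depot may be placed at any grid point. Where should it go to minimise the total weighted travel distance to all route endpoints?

Manhattan distance separates: Σwᵢ(|x−xᵢ|+|y−yᵢ|) = Σwᵢ|x−xᵢ| + Σwᵢ|y−yᵢ|, so x and y are optimised independently as 1-D weighted medians.
Total weight W = 330; half = 165.
x-coordinate, sorted with cumulative weight:
  x=0 (Gamma, w=90) cum 90
  x=4 (Beta, w=50) cum 140
  x=5 (Alpha, w=125) cum 265  ← median
  x=6 (Delta, w=40) cum 305
  x=9 (Epsilon, w=25) cum 330
⇒ x* = 5
y-coordinate, sorted with cumulative weight:
  y=0 (Alpha, w=125) cum 125
  y=1 (Epsilon, w=25) cum 150
  y=3 (Beta, w=50) cum 200  ← median
  y=4 (Gamma, w=90) cum 290
  y=6 (Delta, w=40) cum 330
⇒ y* = 3

(5, 3)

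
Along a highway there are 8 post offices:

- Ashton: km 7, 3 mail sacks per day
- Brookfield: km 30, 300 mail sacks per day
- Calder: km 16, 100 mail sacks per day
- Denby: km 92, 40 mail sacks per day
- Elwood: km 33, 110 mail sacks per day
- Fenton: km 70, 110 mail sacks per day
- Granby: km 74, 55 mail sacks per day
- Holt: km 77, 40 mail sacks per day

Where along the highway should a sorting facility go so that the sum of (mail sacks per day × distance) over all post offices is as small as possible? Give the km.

x = 30

For a sum of weighted absolute distances on a line, the optimum is the weighted median (not the mean). Total weight W = 758; half-weight = 379.
Sort by position and accumulate weight:
  km 7 (Ashton, w=3) → cum 3
  km 16 (Calder, w=100) → cum 103
  km 30 (Brookfield, w=300) → cum 403  ≥ 379 → median here
  km 33 (Elwood, w=110) → cum 513
  km 70 (Fenton, w=110) → cum 623
  km 74 (Granby, w=55) → cum 678
  km 77 (Holt, w=40) → cum 718
  km 92 (Denby, w=40) → cum 758
Optimal location: km 30.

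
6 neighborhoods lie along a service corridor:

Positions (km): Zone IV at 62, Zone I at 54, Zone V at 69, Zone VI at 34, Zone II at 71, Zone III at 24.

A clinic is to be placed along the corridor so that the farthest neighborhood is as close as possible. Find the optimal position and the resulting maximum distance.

location 47.5, max distance 23.5

The 1-center on a line is the midpoint of the two extreme points: leftmost at 24, rightmost at 71.
Optimal location = (24 + 71)/2 = 47.5; maximum distance = (71 − 24)/2 = 23.5.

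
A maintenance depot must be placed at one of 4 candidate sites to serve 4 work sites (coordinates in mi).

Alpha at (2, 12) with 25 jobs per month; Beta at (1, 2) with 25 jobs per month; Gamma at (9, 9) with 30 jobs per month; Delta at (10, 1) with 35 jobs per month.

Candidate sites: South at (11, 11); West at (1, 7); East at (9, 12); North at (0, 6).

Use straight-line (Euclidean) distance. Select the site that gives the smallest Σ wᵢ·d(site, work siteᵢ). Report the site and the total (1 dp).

Total weighted distance at each candidate:
  South (11, 11): total = 999.3
  West (1, 7): total = 878.4
  East (9, 12): total = 971.7
  North (0, 6): total = 937.1
Minimum is at West with total 878.4 mi.

West, total 878.4 mi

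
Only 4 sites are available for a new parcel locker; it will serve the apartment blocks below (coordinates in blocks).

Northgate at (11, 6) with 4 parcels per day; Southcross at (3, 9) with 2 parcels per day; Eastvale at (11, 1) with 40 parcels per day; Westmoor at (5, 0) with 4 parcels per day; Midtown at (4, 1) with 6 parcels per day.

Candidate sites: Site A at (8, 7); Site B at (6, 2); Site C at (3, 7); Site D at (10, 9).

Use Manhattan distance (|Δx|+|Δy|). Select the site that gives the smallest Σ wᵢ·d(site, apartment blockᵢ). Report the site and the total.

Total weighted distance at each candidate:
  Site A (8, 7): total = 490
  Site B (6, 2): total = 326
  Site C (3, 7): total = 678
  Site D (10, 9): total = 530
Minimum is at Site B with total 326 blocks.

Site B, total 326 blocks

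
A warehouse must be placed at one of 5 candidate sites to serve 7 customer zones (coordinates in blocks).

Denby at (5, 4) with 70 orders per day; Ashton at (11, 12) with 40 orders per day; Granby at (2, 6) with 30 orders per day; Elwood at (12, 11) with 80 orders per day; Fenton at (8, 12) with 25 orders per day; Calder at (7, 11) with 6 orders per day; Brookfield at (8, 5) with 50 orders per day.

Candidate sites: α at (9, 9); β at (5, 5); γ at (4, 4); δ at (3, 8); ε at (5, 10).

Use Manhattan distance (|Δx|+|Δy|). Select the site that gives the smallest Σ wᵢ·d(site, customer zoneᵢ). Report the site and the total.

α, total 1904 blocks

Total weighted distance at each candidate:
  α (9, 9): total = 1904
  β (5, 5): total = 2198
  γ (4, 4): total = 2600
  δ (3, 8): total = 2617
  ε (5, 10): total = 2133
Minimum is at α with total 1904 blocks.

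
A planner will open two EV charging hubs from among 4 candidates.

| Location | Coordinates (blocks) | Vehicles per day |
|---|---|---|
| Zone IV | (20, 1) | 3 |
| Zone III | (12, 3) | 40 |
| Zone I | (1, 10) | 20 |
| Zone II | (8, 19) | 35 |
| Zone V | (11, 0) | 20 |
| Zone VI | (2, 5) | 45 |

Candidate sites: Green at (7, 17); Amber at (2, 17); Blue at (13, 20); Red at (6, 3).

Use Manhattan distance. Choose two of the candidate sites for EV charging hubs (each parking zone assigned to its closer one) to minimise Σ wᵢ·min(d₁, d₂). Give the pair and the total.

Evaluate every pair (each demand assigned to the nearer of the two):
  {Green, Red}: total = 1063
  {Amber, Red}: total = 1158
  {Blue, Red}: total = 1168
  {Green, Amber}: total = 2072
  {Amber, Blue}: total = 2148
  {Green, Blue}: total = 2348
Best pair: {Green, Red} with total 1063.

{Green, Red}, total 1063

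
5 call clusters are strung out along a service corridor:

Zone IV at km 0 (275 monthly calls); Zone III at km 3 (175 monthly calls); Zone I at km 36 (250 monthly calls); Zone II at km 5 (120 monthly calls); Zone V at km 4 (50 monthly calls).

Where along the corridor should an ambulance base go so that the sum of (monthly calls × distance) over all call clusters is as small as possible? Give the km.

x = 3

For a sum of weighted absolute distances on a line, the optimum is the weighted median (not the mean). Total weight W = 870; half-weight = 435.
Sort by position and accumulate weight:
  km 0 (Zone IV, w=275) → cum 275
  km 3 (Zone III, w=175) → cum 450  ≥ 435 → median here
  km 4 (Zone V, w=50) → cum 500
  km 5 (Zone II, w=120) → cum 620
  km 36 (Zone I, w=250) → cum 870
Optimal location: km 3.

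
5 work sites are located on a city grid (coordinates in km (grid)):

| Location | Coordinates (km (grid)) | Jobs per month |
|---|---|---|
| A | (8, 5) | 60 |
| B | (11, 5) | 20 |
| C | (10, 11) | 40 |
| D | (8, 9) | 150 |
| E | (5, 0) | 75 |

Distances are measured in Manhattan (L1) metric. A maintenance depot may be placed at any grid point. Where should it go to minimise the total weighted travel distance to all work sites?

(8, 9)

Manhattan distance separates: Σwᵢ(|x−xᵢ|+|y−yᵢ|) = Σwᵢ|x−xᵢ| + Σwᵢ|y−yᵢ|, so x and y are optimised independently as 1-D weighted medians.
Total weight W = 345; half = 172.5.
x-coordinate, sorted with cumulative weight:
  x=5 (E, w=75) cum 75
  x=8 (A, w=60) cum 135
  x=8 (D, w=150) cum 285  ← median
  x=10 (C, w=40) cum 325
  x=11 (B, w=20) cum 345
⇒ x* = 8
y-coordinate, sorted with cumulative weight:
  y=0 (E, w=75) cum 75
  y=5 (A, w=60) cum 135
  y=5 (B, w=20) cum 155
  y=9 (D, w=150) cum 305  ← median
  y=11 (C, w=40) cum 345
⇒ y* = 9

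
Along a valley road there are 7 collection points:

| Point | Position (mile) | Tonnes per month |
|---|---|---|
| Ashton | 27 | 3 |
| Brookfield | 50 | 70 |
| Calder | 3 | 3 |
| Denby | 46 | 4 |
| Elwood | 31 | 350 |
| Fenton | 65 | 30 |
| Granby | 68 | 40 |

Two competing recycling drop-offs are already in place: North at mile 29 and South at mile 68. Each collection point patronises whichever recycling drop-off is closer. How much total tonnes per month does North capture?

360

The indifferent point is the midpoint (29+68)/2 = 48.5; collection points left of it (closer to North at 29) go to North, those right go to South.
  Calder at 3 (w=3) → North
  Ashton at 27 (w=3) → North
  Elwood at 31 (w=350) → North
  Denby at 46 (w=4) → North
  Brookfield at 50 (w=70) → South
  Fenton at 65 (w=30) → South
  Granby at 68 (w=40) → South
North captures 360; South captures 140.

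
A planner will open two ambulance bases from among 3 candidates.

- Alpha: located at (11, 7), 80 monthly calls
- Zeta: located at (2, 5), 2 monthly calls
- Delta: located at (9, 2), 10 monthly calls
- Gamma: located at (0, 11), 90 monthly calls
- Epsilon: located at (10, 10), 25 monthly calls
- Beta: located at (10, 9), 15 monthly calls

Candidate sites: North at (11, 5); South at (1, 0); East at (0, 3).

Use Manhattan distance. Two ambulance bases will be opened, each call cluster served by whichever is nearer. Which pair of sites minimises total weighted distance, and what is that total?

Evaluate every pair (each demand assigned to the nearer of the two):
  {North, East}: total = 1163
  {North, South}: total = 1527
  {South, East}: total = 2693
Best pair: {North, East} with total 1163.

{North, East}, total 1163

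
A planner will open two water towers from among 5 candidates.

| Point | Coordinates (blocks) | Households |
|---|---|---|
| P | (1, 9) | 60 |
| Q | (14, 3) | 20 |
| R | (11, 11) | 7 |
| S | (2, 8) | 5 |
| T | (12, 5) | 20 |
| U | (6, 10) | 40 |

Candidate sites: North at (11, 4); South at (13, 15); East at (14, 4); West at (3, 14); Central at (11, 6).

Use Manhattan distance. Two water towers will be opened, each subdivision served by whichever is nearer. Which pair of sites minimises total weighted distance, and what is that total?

Evaluate every pair (each demand assigned to the nearer of the two):
  {East, West}: total = 885
  {North, West}: total = 904
  {West, Central}: total = 930
  {South, West}: total = 1257
  {East, Central}: total = 1290
  {North, Central}: total = 1350
  {South, Central}: total = 1390
  {North, East}: total = 1514
  {North, South}: total = 1567
  {South, East}: total = 1762
Best pair: {East, West} with total 885.

{East, West}, total 885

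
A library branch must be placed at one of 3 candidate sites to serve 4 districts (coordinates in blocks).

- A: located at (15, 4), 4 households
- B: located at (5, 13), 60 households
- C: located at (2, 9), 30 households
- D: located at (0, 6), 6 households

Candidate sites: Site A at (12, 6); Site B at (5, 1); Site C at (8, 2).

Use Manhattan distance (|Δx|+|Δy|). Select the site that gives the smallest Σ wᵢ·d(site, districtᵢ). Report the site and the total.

Total weighted distance at each candidate:
  Site A (12, 6): total = 1322
  Site B (5, 1): total = 1162
  Site C (8, 2): total = 1338
Minimum is at Site B with total 1162 blocks.

Site B, total 1162 blocks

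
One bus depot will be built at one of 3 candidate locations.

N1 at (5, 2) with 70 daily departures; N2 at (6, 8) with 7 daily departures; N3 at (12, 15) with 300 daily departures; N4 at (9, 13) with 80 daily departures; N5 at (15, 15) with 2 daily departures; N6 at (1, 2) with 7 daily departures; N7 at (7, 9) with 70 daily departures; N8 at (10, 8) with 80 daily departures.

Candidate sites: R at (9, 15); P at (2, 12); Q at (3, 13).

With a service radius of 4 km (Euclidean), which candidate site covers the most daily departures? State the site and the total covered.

R, covering 380

Coverage radius r = 4 km; a point is covered iff (Δx)²+(Δy)² ≤ 4² = 16.
  R (9, 15): covers {N3, N4} → 380
  P (2, 12): covers {none} → 0
  Q (3, 13): covers {none} → 0
Maximum coverage at R: 380 daily departures.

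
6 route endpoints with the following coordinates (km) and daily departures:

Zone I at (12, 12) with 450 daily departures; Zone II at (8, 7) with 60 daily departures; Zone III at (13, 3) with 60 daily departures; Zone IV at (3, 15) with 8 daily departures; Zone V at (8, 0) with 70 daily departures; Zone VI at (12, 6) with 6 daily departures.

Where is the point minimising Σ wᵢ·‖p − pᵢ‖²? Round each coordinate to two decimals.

The minimiser of Σwᵢ‖p−pᵢ‖² is the weighted centroid p* = (Σwᵢpᵢ)/(Σwᵢ).
Σwᵢ = 654.
Σwᵢxᵢ = 450·12 + 60·8 + 60·13 + 8·3 + 70·8 + 6·12 = 7316.
Σwᵢyᵢ = 450·12 + 60·7 + 60·3 + 8·15 + 70·0 + 6·6 = 6156.
x* = 7316/654 = 11.19, y* = 6156/654 = 9.41.

(11.19, 9.41)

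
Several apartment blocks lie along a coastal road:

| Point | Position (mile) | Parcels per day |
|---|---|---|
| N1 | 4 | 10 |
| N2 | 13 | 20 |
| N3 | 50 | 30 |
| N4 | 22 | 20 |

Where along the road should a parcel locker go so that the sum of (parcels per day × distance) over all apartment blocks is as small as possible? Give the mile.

For a sum of weighted absolute distances on a line, the optimum is the weighted median (not the mean). Total weight W = 80; half-weight = 40.
Sort by position and accumulate weight:
  mile 4 (N1, w=10) → cum 10
  mile 13 (N2, w=20) → cum 30
  mile 22 (N4, w=20) → cum 50  ≥ 40 → median here
  mile 50 (N3, w=30) → cum 80
Optimal location: mile 22.

x = 22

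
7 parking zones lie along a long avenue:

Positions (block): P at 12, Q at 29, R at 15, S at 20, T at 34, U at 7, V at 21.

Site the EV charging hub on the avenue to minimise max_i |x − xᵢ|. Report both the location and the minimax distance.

The 1-center on a line is the midpoint of the two extreme points: leftmost at 7, rightmost at 34.
Optimal location = (7 + 34)/2 = 20.5; maximum distance = (34 − 7)/2 = 13.5.

location 20.5, max distance 13.5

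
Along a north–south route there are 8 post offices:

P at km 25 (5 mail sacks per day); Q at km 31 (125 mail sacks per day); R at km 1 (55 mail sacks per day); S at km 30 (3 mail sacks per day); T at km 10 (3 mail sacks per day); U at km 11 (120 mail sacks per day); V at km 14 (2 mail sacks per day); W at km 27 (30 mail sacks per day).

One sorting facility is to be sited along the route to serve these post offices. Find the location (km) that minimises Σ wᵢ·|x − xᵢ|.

For a sum of weighted absolute distances on a line, the optimum is the weighted median (not the mean). Total weight W = 343; half-weight = 171.5.
Sort by position and accumulate weight:
  km 1 (R, w=55) → cum 55
  km 10 (T, w=3) → cum 58
  km 11 (U, w=120) → cum 178  ≥ 171.5 → median here
  km 14 (V, w=2) → cum 180
  km 25 (P, w=5) → cum 185
  km 27 (W, w=30) → cum 215
  km 30 (S, w=3) → cum 218
  km 31 (Q, w=125) → cum 343
Optimal location: km 11.

x = 11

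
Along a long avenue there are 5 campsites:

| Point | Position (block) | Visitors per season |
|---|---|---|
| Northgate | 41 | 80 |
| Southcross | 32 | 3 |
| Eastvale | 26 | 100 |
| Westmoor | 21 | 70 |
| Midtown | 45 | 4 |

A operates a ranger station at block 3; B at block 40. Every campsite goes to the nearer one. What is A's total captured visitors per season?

The indifferent point is the midpoint (3+40)/2 = 21.5; campsites left of it (closer to A at 3) go to A, those right go to B.
  Westmoor at 21 (w=70) → A
  Eastvale at 26 (w=100) → B
  Southcross at 32 (w=3) → B
  Northgate at 41 (w=80) → B
  Midtown at 45 (w=4) → B
A captures 70; B captures 187.

70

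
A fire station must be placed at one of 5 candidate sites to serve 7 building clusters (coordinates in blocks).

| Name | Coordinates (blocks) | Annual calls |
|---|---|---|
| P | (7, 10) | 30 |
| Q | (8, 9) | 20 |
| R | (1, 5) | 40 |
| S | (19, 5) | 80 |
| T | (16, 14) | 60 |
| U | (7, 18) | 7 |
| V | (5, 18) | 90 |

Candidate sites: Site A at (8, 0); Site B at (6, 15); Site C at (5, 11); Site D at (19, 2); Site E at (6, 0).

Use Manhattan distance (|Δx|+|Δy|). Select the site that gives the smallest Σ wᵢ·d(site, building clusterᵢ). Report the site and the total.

Total weighted distance at each candidate:
  Site A (8, 0): total = 5613
  Site B (6, 15): total = 3828
  Site C (5, 11): total = 3723
  Site D (19, 2): total = 5836
  Site E (6, 0): total = 5673
Minimum is at Site C with total 3723 blocks.

Site C, total 3723 blocks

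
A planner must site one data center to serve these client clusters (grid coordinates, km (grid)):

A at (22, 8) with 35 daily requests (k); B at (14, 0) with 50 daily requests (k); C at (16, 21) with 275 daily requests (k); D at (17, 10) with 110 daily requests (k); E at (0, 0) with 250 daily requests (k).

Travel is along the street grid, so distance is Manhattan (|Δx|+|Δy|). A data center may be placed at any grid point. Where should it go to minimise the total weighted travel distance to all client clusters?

(16, 10)

Manhattan distance separates: Σwᵢ(|x−xᵢ|+|y−yᵢ|) = Σwᵢ|x−xᵢ| + Σwᵢ|y−yᵢ|, so x and y are optimised independently as 1-D weighted medians.
Total weight W = 720; half = 360.
x-coordinate, sorted with cumulative weight:
  x=0 (E, w=250) cum 250
  x=14 (B, w=50) cum 300
  x=16 (C, w=275) cum 575  ← median
  x=17 (D, w=110) cum 685
  x=22 (A, w=35) cum 720
⇒ x* = 16
y-coordinate, sorted with cumulative weight:
  y=0 (B, w=50) cum 50
  y=0 (E, w=250) cum 300
  y=8 (A, w=35) cum 335
  y=10 (D, w=110) cum 445  ← median
  y=21 (C, w=275) cum 720
⇒ y* = 10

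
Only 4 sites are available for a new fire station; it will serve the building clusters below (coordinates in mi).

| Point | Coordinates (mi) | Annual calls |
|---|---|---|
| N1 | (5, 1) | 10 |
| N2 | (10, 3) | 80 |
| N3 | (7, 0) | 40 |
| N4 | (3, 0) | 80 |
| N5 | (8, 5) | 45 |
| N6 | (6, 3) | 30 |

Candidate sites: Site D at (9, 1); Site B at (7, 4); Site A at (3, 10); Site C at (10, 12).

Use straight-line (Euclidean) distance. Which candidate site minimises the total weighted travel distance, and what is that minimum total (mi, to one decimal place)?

Total weighted distance at each candidate:
  Site D (9, 1): total = 1088.7
  Site B (7, 4): total = 1007.7
  Site A (3, 10): total = 2661.6
  Site C (10, 12): total = 3070.1
Minimum is at Site B with total 1007.7 mi.

Site B, total 1007.7 mi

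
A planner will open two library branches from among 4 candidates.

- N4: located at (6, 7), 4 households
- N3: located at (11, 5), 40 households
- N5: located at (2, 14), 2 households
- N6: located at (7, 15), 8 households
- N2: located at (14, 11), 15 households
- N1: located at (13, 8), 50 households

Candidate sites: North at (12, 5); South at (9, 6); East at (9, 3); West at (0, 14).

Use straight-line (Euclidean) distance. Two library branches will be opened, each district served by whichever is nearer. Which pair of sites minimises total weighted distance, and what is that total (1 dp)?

Evaluate every pair (each demand assigned to the nearer of the two):
  {North, West}: total = 378.8
  {North, South}: total = 400.6
  {North, East}: total = 428.5
  {South, West}: total = 492.3
  {South, East}: total = 526.8
  {East, West}: total = 655.4
Best pair: {North, West} with total 378.8.

{North, West}, total 378.8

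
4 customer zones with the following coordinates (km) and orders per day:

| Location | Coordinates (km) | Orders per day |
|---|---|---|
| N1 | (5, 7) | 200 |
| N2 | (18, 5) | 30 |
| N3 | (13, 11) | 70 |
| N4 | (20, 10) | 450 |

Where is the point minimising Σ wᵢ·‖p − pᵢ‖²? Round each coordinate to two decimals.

(15.27, 9.09)

The minimiser of Σwᵢ‖p−pᵢ‖² is the weighted centroid p* = (Σwᵢpᵢ)/(Σwᵢ).
Σwᵢ = 750.
Σwᵢxᵢ = 200·5 + 30·18 + 70·13 + 450·20 = 11450.
Σwᵢyᵢ = 200·7 + 30·5 + 70·11 + 450·10 = 6820.
x* = 11450/750 = 15.27, y* = 6820/750 = 9.09.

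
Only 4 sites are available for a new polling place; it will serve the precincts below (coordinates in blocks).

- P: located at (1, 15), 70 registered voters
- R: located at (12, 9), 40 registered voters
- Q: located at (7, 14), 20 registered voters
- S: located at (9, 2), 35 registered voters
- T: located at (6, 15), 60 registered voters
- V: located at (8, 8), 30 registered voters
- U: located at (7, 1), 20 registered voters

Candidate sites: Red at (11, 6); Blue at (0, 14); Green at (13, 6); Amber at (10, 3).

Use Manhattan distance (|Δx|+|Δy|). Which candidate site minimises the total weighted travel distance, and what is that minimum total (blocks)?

Total weighted distance at each candidate:
  Red (11, 6): total = 3110
  Blue (0, 14): total = 2935
  Green (13, 6): total = 3580
  Amber (10, 3): total = 3410
Minimum is at Blue with total 2935 blocks.

Blue, total 2935 blocks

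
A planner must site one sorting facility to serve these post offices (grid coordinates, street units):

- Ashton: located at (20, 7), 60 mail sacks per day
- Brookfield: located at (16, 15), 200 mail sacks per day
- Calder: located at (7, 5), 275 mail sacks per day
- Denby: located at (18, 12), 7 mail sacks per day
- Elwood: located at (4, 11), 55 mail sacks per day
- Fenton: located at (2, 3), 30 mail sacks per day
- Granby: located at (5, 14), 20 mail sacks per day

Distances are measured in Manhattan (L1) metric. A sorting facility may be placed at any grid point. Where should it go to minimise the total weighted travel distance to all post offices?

Manhattan distance separates: Σwᵢ(|x−xᵢ|+|y−yᵢ|) = Σwᵢ|x−xᵢ| + Σwᵢ|y−yᵢ|, so x and y are optimised independently as 1-D weighted medians.
Total weight W = 647; half = 323.5.
x-coordinate, sorted with cumulative weight:
  x=2 (Fenton, w=30) cum 30
  x=4 (Elwood, w=55) cum 85
  x=5 (Granby, w=20) cum 105
  x=7 (Calder, w=275) cum 380  ← median
  x=16 (Brookfield, w=200) cum 580
  x=18 (Denby, w=7) cum 587
  x=20 (Ashton, w=60) cum 647
⇒ x* = 7
y-coordinate, sorted with cumulative weight:
  y=3 (Fenton, w=30) cum 30
  y=5 (Calder, w=275) cum 305
  y=7 (Ashton, w=60) cum 365  ← median
  y=11 (Elwood, w=55) cum 420
  y=12 (Denby, w=7) cum 427
  y=14 (Granby, w=20) cum 447
  y=15 (Brookfield, w=200) cum 647
⇒ y* = 7

(7, 7)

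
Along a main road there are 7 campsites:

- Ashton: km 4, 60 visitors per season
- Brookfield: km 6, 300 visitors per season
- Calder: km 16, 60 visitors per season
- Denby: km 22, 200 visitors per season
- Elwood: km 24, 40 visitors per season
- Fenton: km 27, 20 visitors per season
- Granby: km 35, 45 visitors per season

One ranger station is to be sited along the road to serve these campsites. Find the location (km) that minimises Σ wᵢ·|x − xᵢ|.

For a sum of weighted absolute distances on a line, the optimum is the weighted median (not the mean). Total weight W = 725; half-weight = 362.5.
Sort by position and accumulate weight:
  km 4 (Ashton, w=60) → cum 60
  km 6 (Brookfield, w=300) → cum 360
  km 16 (Calder, w=60) → cum 420  ≥ 362.5 → median here
  km 22 (Denby, w=200) → cum 620
  km 24 (Elwood, w=40) → cum 660
  km 27 (Fenton, w=20) → cum 680
  km 35 (Granby, w=45) → cum 725
Optimal location: km 16.

x = 16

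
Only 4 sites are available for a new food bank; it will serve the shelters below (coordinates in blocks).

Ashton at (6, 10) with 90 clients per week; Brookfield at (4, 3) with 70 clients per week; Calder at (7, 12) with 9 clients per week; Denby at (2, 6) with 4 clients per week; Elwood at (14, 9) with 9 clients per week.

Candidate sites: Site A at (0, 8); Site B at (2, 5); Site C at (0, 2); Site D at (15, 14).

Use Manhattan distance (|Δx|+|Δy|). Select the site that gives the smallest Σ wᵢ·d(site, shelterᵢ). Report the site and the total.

Total weighted distance at each candidate:
  Site A (0, 8): total = 1600
  Site B (2, 5): total = 1346
  Site C (0, 2): total = 1976
  Site D (15, 14): total = 2938
Minimum is at Site B with total 1346 blocks.

Site B, total 1346 blocks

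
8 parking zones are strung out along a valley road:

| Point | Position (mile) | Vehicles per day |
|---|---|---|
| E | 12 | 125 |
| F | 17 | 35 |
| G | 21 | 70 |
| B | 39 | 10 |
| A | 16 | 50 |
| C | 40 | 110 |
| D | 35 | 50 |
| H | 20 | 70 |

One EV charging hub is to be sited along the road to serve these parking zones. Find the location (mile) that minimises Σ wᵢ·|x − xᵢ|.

x = 20

For a sum of weighted absolute distances on a line, the optimum is the weighted median (not the mean). Total weight W = 520; half-weight = 260.
Sort by position and accumulate weight:
  mile 12 (E, w=125) → cum 125
  mile 16 (A, w=50) → cum 175
  mile 17 (F, w=35) → cum 210
  mile 20 (H, w=70) → cum 280  ≥ 260 → median here
  mile 21 (G, w=70) → cum 350
  mile 35 (D, w=50) → cum 400
  mile 39 (B, w=10) → cum 410
  mile 40 (C, w=110) → cum 520
Optimal location: mile 20.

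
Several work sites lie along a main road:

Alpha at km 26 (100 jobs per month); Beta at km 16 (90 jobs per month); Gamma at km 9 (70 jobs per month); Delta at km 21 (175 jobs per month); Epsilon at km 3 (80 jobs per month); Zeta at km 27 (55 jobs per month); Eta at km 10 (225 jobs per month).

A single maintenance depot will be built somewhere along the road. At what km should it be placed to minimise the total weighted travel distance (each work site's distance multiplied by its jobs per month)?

x = 16

For a sum of weighted absolute distances on a line, the optimum is the weighted median (not the mean). Total weight W = 795; half-weight = 397.5.
Sort by position and accumulate weight:
  km 3 (Epsilon, w=80) → cum 80
  km 9 (Gamma, w=70) → cum 150
  km 10 (Eta, w=225) → cum 375
  km 16 (Beta, w=90) → cum 465  ≥ 397.5 → median here
  km 21 (Delta, w=175) → cum 640
  km 26 (Alpha, w=100) → cum 740
  km 27 (Zeta, w=55) → cum 795
Optimal location: km 16.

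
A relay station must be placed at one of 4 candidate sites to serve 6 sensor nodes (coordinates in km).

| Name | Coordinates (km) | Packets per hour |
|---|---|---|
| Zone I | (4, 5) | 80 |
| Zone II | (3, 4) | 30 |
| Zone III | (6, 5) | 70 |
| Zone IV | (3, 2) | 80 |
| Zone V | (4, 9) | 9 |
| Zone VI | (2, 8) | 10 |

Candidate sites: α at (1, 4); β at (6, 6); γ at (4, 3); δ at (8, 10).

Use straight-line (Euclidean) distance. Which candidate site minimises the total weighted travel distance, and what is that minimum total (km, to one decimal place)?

γ, total 621.4 km

Total weighted distance at each candidate:
  α (1, 4): total = 989.9
  β (6, 6): total = 834.2
  γ (4, 3): total = 621.4
  δ (8, 10): total = 1978.6
Minimum is at γ with total 621.4 km.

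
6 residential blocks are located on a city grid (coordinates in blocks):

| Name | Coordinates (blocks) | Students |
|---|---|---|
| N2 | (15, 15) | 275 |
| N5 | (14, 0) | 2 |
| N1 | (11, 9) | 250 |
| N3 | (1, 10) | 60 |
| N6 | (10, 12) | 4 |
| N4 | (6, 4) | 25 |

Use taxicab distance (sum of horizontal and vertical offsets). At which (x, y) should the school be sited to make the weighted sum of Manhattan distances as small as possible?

Manhattan distance separates: Σwᵢ(|x−xᵢ|+|y−yᵢ|) = Σwᵢ|x−xᵢ| + Σwᵢ|y−yᵢ|, so x and y are optimised independently as 1-D weighted medians.
Total weight W = 616; half = 308.
x-coordinate, sorted with cumulative weight:
  x=1 (N3, w=60) cum 60
  x=6 (N4, w=25) cum 85
  x=10 (N6, w=4) cum 89
  x=11 (N1, w=250) cum 339  ← median
  x=14 (N5, w=2) cum 341
  x=15 (N2, w=275) cum 616
⇒ x* = 11
y-coordinate, sorted with cumulative weight:
  y=0 (N5, w=2) cum 2
  y=4 (N4, w=25) cum 27
  y=9 (N1, w=250) cum 277
  y=10 (N3, w=60) cum 337  ← median
  y=12 (N6, w=4) cum 341
  y=15 (N2, w=275) cum 616
⇒ y* = 10

(11, 10)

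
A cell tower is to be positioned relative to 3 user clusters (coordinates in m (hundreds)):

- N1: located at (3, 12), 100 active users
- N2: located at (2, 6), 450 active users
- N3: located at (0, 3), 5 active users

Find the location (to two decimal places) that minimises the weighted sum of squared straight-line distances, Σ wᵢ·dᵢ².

The minimiser of Σwᵢ‖p−pᵢ‖² is the weighted centroid p* = (Σwᵢpᵢ)/(Σwᵢ).
Σwᵢ = 555.
Σwᵢxᵢ = 100·3 + 450·2 + 5·0 = 1200.
Σwᵢyᵢ = 100·12 + 450·6 + 5·3 = 3915.
x* = 1200/555 = 2.16, y* = 3915/555 = 7.05.

(2.16, 7.05)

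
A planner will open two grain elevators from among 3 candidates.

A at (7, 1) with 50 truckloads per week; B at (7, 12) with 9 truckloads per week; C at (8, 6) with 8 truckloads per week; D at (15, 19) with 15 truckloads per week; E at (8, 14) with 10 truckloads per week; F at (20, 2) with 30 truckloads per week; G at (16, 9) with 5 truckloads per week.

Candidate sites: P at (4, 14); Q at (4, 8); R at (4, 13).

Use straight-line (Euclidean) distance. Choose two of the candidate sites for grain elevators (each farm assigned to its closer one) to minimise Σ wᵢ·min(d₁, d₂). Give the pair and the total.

Evaluate every pair (each demand assigned to the nearer of the two):
  {P, Q}: total = 1243.1
  {Q, R}: total = 1247.1
  {P, R}: total = 1578.4
Best pair: {P, Q} with total 1243.1.

{P, Q}, total 1243.1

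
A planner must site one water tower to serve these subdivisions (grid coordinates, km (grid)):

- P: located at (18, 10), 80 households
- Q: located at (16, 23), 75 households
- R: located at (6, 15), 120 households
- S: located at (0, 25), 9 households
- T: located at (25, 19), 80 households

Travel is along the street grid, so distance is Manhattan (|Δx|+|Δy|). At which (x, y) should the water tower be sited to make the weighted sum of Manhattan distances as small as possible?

Manhattan distance separates: Σwᵢ(|x−xᵢ|+|y−yᵢ|) = Σwᵢ|x−xᵢ| + Σwᵢ|y−yᵢ|, so x and y are optimised independently as 1-D weighted medians.
Total weight W = 364; half = 182.
x-coordinate, sorted with cumulative weight:
  x=0 (S, w=9) cum 9
  x=6 (R, w=120) cum 129
  x=16 (Q, w=75) cum 204  ← median
  x=18 (P, w=80) cum 284
  x=25 (T, w=80) cum 364
⇒ x* = 16
y-coordinate, sorted with cumulative weight:
  y=10 (P, w=80) cum 80
  y=15 (R, w=120) cum 200  ← median
  y=19 (T, w=80) cum 280
  y=23 (Q, w=75) cum 355
  y=25 (S, w=9) cum 364
⇒ y* = 15

(16, 15)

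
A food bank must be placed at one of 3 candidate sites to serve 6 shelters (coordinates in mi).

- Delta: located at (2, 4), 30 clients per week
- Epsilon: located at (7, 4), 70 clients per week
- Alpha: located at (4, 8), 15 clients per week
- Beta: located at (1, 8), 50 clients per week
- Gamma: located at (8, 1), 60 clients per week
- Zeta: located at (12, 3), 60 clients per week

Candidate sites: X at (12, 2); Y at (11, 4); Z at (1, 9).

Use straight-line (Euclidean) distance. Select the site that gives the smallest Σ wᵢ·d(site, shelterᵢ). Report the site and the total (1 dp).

Y, total 1548.9 mi

Total weighted distance at each candidate:
  X (12, 2): total = 1766.8
  Y (11, 4): total = 1548.9
  Z (1, 9): total = 2186.7
Minimum is at Y with total 1548.9 mi.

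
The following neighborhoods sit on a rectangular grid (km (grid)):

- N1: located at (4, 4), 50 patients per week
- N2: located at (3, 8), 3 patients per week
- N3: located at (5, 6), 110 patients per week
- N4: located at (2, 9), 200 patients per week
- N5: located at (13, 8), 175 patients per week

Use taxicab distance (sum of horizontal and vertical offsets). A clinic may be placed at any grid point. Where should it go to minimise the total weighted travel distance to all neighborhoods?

Manhattan distance separates: Σwᵢ(|x−xᵢ|+|y−yᵢ|) = Σwᵢ|x−xᵢ| + Σwᵢ|y−yᵢ|, so x and y are optimised independently as 1-D weighted medians.
Total weight W = 538; half = 269.
x-coordinate, sorted with cumulative weight:
  x=2 (N4, w=200) cum 200
  x=3 (N2, w=3) cum 203
  x=4 (N1, w=50) cum 253
  x=5 (N3, w=110) cum 363  ← median
  x=13 (N5, w=175) cum 538
⇒ x* = 5
y-coordinate, sorted with cumulative weight:
  y=4 (N1, w=50) cum 50
  y=6 (N3, w=110) cum 160
  y=8 (N2, w=3) cum 163
  y=8 (N5, w=175) cum 338  ← median
  y=9 (N4, w=200) cum 538
⇒ y* = 8

(5, 8)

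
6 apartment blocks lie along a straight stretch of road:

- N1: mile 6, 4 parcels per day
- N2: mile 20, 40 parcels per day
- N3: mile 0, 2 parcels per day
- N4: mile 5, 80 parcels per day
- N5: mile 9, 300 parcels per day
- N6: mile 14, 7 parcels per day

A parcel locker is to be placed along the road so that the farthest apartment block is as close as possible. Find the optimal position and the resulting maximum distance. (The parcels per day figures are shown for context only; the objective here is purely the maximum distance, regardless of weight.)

location 10, max distance 10

The 1-center on a line is the midpoint of the two extreme points: leftmost at 0, rightmost at 20.
Optimal location = (0 + 20)/2 = 10; maximum distance = (20 − 0)/2 = 10.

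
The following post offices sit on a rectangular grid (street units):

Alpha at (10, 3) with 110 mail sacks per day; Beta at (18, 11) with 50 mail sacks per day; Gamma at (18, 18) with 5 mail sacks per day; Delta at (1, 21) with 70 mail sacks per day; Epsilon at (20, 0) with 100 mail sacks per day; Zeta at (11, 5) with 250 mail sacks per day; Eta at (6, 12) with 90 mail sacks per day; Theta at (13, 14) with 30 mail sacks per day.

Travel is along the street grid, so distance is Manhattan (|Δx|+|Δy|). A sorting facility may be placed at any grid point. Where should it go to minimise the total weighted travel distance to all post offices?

(11, 5)

Manhattan distance separates: Σwᵢ(|x−xᵢ|+|y−yᵢ|) = Σwᵢ|x−xᵢ| + Σwᵢ|y−yᵢ|, so x and y are optimised independently as 1-D weighted medians.
Total weight W = 705; half = 352.5.
x-coordinate, sorted with cumulative weight:
  x=1 (Delta, w=70) cum 70
  x=6 (Eta, w=90) cum 160
  x=10 (Alpha, w=110) cum 270
  x=11 (Zeta, w=250) cum 520  ← median
  x=13 (Theta, w=30) cum 550
  x=18 (Beta, w=50) cum 600
  x=18 (Gamma, w=5) cum 605
  x=20 (Epsilon, w=100) cum 705
⇒ x* = 11
y-coordinate, sorted with cumulative weight:
  y=0 (Epsilon, w=100) cum 100
  y=3 (Alpha, w=110) cum 210
  y=5 (Zeta, w=250) cum 460  ← median
  y=11 (Beta, w=50) cum 510
  y=12 (Eta, w=90) cum 600
  y=14 (Theta, w=30) cum 630
  y=18 (Gamma, w=5) cum 635
  y=21 (Delta, w=70) cum 705
⇒ y* = 5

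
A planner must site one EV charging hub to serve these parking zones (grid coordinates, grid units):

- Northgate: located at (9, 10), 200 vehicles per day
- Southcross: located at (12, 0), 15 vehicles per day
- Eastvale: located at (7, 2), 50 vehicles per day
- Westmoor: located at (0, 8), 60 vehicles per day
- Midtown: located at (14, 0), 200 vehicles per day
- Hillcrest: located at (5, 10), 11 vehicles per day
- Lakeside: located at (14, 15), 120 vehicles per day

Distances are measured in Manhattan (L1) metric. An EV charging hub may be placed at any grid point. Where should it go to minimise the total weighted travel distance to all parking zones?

Manhattan distance separates: Σwᵢ(|x−xᵢ|+|y−yᵢ|) = Σwᵢ|x−xᵢ| + Σwᵢ|y−yᵢ|, so x and y are optimised independently as 1-D weighted medians.
Total weight W = 656; half = 328.
x-coordinate, sorted with cumulative weight:
  x=0 (Westmoor, w=60) cum 60
  x=5 (Hillcrest, w=11) cum 71
  x=7 (Eastvale, w=50) cum 121
  x=9 (Northgate, w=200) cum 321
  x=12 (Southcross, w=15) cum 336  ← median
  x=14 (Midtown, w=200) cum 536
  x=14 (Lakeside, w=120) cum 656
⇒ x* = 12
y-coordinate, sorted with cumulative weight:
  y=0 (Southcross, w=15) cum 15
  y=0 (Midtown, w=200) cum 215
  y=2 (Eastvale, w=50) cum 265
  y=8 (Westmoor, w=60) cum 325
  y=10 (Northgate, w=200) cum 525  ← median
  y=10 (Hillcrest, w=11) cum 536
  y=15 (Lakeside, w=120) cum 656
⇒ y* = 10

(12, 10)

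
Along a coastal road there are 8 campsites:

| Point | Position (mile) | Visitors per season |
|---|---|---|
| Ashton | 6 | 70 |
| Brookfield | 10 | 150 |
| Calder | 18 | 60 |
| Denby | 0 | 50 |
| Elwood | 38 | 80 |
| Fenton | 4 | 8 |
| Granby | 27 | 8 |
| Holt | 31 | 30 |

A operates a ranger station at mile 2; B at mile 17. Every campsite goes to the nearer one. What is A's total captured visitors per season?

The indifferent point is the midpoint (2+17)/2 = 9.5; campsites left of it (closer to A at 2) go to A, those right go to B.
  Denby at 0 (w=50) → A
  Fenton at 4 (w=8) → A
  Ashton at 6 (w=70) → A
  Brookfield at 10 (w=150) → B
  Calder at 18 (w=60) → B
  Granby at 27 (w=8) → B
  Holt at 31 (w=30) → B
  Elwood at 38 (w=80) → B
A captures 128; B captures 328.

128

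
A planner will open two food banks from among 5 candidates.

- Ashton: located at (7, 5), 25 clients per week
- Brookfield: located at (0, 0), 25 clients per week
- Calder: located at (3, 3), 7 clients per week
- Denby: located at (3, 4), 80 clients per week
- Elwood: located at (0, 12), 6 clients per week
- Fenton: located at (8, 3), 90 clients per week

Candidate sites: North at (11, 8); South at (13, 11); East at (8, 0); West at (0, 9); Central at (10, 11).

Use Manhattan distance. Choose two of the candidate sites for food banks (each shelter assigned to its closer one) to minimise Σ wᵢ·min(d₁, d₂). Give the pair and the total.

Evaluate every pair (each demand assigned to the nearer of the two):
  {East, West}: total = 1334
  {East, Central}: total = 1462
  {South, East}: total = 1480
  {North, East}: total = 1486
  {North, West}: total = 1841
  {West, Central}: total = 2071
  {South, West}: total = 2391
  {North, Central}: total = 2487
  {North, South}: total = 2505
  {South, Central}: total = 2941
Best pair: {East, West} with total 1334.

{East, West}, total 1334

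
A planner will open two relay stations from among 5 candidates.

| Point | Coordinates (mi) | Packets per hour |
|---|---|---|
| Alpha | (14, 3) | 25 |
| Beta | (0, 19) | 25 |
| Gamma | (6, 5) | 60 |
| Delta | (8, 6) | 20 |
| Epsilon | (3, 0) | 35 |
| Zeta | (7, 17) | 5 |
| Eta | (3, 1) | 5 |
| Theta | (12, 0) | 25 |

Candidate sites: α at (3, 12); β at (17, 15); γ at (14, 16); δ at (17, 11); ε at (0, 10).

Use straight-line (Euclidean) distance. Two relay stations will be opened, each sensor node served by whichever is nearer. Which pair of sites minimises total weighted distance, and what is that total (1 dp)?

Evaluate every pair (each demand assigned to the nearer of the two):
  {α, δ}: total = 1826.2
  {δ, ε}: total = 1850.5
  {α, ε}: total = 1978.7
  {α, β}: total = 1994.8
  {α, γ}: total = 2010.6
  {β, ε}: total = 2034.6
  {γ, ε}: total = 2036.2
  {γ, δ}: total = 2575.9
  {β, δ}: total = 2670.2
  {β, γ}: total = 2919.7
Best pair: {α, δ} with total 1826.2.

{α, δ}, total 1826.2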